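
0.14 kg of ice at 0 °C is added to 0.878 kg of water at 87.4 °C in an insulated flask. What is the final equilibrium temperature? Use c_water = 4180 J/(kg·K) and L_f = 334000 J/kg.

Energy balance with sensible and latent terms:
fusion: m_ice L_f = 0.14×334000 = 46760; meltwater 0→T: 0.14×4180×T = 585.2 T; water: 3670(T − 87.4)
4255.2 T = 320761 − 46760 = 274001
T ≈ 64.39 °C. Since T > 0 °C, the all-ice-melts assumption holds.

T_f ≈ 64.4 °C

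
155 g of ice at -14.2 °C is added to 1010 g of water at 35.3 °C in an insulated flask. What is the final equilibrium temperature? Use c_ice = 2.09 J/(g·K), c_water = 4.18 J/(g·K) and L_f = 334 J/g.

T_f ≈ 19.0 °C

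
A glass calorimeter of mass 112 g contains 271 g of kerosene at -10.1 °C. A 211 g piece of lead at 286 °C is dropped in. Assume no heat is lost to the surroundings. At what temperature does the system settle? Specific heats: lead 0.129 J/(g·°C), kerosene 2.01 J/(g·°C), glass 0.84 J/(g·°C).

T_f ≈ 2.0 °C

With ΣQ=0 the equilibrium temperature is the m·c-weighted mean:
T_f = (27.22·286 + 544.71·(-10.1) + 94.08·(-10.1)) / (27.22 + 544.71 + 94.08)
    = 1332.9 / 666.01 ≈ 2.00 °C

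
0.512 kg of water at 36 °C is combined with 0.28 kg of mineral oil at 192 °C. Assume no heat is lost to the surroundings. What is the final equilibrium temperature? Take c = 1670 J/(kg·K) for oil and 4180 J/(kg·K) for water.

T_f ≈ 64.0 °C

Net heat exchanged in the isolated system is zero:
0.28·1670·(T − 192) + 0.512·4180·(T − 36) = 0
467.6(T − 192) + 2140.2(T − 36) = 0
2607.8 T = 166825
T ≈ 63.97 °C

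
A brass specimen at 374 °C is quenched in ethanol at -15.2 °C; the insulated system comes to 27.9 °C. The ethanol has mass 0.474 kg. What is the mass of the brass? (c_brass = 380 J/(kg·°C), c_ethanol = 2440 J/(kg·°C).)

m ≈ 0.379 kg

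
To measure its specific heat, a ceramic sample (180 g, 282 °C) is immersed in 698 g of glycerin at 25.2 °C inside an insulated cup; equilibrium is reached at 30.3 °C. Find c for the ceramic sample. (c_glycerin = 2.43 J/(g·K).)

Heat lost by the ceramic sample = heat gained by the glycerin:
180×c×(282 − 30.3) = 698×2.43×(30.3 − 25.2)
45306 c = 8650.3  ⇒  c ≈ 0.1909 J/(g·K)

c ≈ 0.191 J/(g·K)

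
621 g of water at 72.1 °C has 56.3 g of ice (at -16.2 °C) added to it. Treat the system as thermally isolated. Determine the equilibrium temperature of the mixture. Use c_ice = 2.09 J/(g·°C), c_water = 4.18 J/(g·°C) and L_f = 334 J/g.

Conservation of energy gives ΣQ = 0:
ice -16.2→0 °C: 56.3·2.09·16.2 = 1906.2
  melt ice: 56.3·334 = 18804
  warm the meltwater: 235.33 T
  water cools: 621·4.18·(T − 72.1) = 2595.8(T − 72.1)
2831.1 T = 187156 − 20710 = 166445
T ≈ 58.79 °C — above 0 °C, consistent with complete melting.

T_f ≈ 58.8 °C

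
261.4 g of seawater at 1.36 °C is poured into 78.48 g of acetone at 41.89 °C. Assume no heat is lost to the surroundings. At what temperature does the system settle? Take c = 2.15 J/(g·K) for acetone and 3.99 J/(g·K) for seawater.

T_f ≈ 7.0 °C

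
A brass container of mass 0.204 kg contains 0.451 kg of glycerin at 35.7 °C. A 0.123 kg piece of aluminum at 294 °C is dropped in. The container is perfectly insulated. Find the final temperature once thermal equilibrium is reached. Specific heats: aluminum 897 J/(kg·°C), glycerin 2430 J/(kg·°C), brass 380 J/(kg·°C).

T_f ≈ 57.9 °C

Let T be the final temperature. ΣQ_i = 0:
0.123·897·(T − 294) + 0.451·2430·(T − 35.7) + 0.204·380·(T − 35.7) = 0
(110.33 + 1095.9 + 77.52) T = 110.33·294 + 1095.9·35.7 + 77.52·35.7
T ≈ 57.90 °C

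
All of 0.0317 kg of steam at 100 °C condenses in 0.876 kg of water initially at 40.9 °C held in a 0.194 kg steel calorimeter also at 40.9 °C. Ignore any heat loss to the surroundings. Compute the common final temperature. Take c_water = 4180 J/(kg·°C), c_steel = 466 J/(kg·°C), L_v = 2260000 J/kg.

Heat gained plus heat lost sum to zero:
condense steam: −0.0317·2260000 = −71642
  condensed water 100 °C→T: 132.51(T − 100)
  water warms: 0.876·4180·(T − 40.9) = 3661.7(T − 40.9)
  cup: 90.4(T − 40.9)
3884.6 T = 71642 + 13251 + 153460 = 238353
T ≈ 61.36 °C, under the boiling point, so the assumption holds.

T_f ≈ 61.4 °C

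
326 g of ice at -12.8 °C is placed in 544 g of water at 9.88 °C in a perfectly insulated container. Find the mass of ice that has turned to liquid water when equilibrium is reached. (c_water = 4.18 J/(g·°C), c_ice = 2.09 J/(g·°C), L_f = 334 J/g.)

Cooling the water to 0 °C releases 544·4.18·9.88 = 22466 J.
Of that, 326·2.09·12.8 = 8721.2 J goes to bring the ice to 0 °C, leaving 13745 J.
Melting all 326 g of ice would need 326·334 = 108884 J.
Since 13745 < 108884 J, not all the ice melts; equilibrium is at 0 °C.
m_melt = 13745 / L_f = 41.15 g.

m_melted ≈ 41.2 g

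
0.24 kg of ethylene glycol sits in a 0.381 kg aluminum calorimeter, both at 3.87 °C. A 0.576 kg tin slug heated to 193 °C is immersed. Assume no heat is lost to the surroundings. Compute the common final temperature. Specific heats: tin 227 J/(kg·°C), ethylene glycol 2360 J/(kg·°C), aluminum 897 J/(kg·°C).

T_f ≈ 27.7 °C

Heat gained plus heat lost sum to zero:
0.576·227·(T − 193) + 0.24·2360·(T − 3.87) + 0.381·897·(T − 3.87) = 0
130.75(T − 193) + 566.4(T − 3.87) + 341.76(T − 3.87) = 0
1038.9 T = 28750
T ≈ 27.67 °C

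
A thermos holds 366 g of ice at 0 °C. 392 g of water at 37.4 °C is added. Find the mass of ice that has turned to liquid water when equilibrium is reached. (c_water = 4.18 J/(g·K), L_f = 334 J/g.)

m_melted ≈ 183 g

Heat available from the water dropping to 0 °C: 392×4.18×37.4 = 61282 J.
Fully melting the ice requires m_ice L_f = 366×334 = 122244 J.
Since 61282 < 122244 J, not all the ice melts; equilibrium is at 0 °C.
m_melt = 61282 / L_f = 183.5 g.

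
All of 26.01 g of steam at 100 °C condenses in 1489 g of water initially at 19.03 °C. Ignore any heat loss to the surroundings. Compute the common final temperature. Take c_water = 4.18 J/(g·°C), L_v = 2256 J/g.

Sum of m c ΔT and latent-heat terms is zero:
condense steam: −26.01·2256 = −58679; condensed water 100 °C→T: 108.72(T − 100); original water: 6224(T − 19.03)
6332.7 T = 58679 + 10872 + 118443 = 187994
T ≈ 29.69 °C (< 100 °C, so full condensation is consistent).

T_f ≈ 29.7 °C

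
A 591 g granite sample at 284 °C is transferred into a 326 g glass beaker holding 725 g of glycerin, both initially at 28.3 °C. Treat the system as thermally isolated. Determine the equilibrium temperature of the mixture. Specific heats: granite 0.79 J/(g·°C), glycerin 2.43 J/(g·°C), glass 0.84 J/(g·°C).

T_f ≈ 76.0 °C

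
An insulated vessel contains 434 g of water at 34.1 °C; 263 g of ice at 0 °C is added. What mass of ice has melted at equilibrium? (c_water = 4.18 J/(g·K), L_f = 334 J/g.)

m_melted ≈ 185 g

Heat available from the water dropping to 0 °C: 434·4.18·34.1 = 61861 J.
To melt every bit of ice: 263·334 = 87842 J.
Since 61861 < 87842 J, not all the ice melts; equilibrium is at 0 °C.
m_melt = 61861 / L_f = 185.2 g.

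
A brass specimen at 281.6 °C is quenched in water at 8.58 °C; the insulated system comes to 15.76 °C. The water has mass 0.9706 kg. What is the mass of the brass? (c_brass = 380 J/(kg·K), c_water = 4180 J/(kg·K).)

m ≈ 0.288 kg

Heat lost by the brass = heat gained by the water:
m×380×(281.6 − 15.76) = 0.9706×4180×(15.76 − 8.58)
101019 m = 29130  ⇒  m ≈ 0.2884 kg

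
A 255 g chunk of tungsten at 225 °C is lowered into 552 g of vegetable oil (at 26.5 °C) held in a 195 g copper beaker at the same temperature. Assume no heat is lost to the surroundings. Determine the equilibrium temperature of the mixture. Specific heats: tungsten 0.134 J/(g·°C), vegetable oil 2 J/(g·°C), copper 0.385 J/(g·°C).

Conservation of energy gives ΣQ = 0:
255·0.134·(T − 225) + 552·2·(T − 26.5) + 195·0.385·(T − 26.5) = 0
34.17(T − 225) + 1104(T − 26.5) + 75.08(T − 26.5) = 0
(34.17 + 1104 + 75.08) T = 34.17·225 + 1104·26.5 + 75.08·26.5
T = 38934 / 1213.2 = 32.1 °C

T_f ≈ 32.1 °C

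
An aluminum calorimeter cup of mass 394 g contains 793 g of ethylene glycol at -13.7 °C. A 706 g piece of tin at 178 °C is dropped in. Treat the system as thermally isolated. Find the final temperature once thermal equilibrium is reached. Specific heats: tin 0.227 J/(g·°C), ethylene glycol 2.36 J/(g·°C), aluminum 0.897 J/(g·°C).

T_f is the heat-capacity-weighted average of the initial temperatures:
T_f = (160.26·178 + 1871.5·(-13.7) + 353.42·(-13.7)) / (160.26 + 1871.5 + 353.42)
    = -1954.5 / 2385.2 ≈ -0.82 °C

T_f ≈ -0.8 °C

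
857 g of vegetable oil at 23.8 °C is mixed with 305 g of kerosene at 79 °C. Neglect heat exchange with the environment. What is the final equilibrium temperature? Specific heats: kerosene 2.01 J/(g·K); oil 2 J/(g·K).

Energy conservation, ΣQ = 0:
305*2.01*(T − 79) + 857*2*(T − 23.8) = 0
613.05(T − 79) + 1714(T − 23.8) = 0
(613.05 + 1714) T = 613.05*79 + 1714*23.8
T = 89224 / 2327.1 = 38.3 °C

T_f ≈ 38.3 °C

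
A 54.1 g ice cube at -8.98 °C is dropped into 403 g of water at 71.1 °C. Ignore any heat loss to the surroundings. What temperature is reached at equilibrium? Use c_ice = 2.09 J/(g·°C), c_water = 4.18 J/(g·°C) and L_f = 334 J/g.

T_f ≈ 52.7 °C

Heat gained plus heat lost sum to zero:
ice -8.98→0 °C: 54.1×2.09×8.98 = 1015.4; fusion: m_ice L_f = 54.1×334 = 18069; meltwater 0→T: 54.1×4.18×T = 226.14 T; water: 1684.5(T − 71.1)
1910.7 T = 119771 − 19085 = 100686
T ≈ 52.70 °C (positive, so assuming full melt was valid).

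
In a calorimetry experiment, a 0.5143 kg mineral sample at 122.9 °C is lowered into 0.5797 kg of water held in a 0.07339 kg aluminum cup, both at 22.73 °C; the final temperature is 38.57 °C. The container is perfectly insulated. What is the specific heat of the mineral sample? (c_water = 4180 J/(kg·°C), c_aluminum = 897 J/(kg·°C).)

c ≈ 909 J/(kg·°C)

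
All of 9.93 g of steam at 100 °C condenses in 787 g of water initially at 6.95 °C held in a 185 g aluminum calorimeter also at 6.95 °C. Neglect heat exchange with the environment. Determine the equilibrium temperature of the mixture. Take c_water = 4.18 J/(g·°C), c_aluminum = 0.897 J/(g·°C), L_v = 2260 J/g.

Sum of m c ΔT and latent-heat terms is zero:
latent heat released on condensation: 9.93×2260 = 22442; condensed water 100 °C→T: 41.51(T − 100); original water: 3289.7(T − 6.95); aluminum cup: 185×0.897×(T − 6.95) = 165.94(T − 6.95)
3497.1 T = 22442 + 4150.7 + 24016 = 50609
T ≈ 14.47 °C — below 100 °C, confirming all the steam condensed.

T_f ≈ 14.5 °C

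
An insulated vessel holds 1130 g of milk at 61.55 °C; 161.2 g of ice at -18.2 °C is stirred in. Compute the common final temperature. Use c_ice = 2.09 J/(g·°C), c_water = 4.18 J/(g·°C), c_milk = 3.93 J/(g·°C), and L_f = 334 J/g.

Energy conservation, ΣQ = 0:
ice -18.2→0 °C: 161.2·2.09·18.2 = 6131.7; latent heat to melt: 161.2·334 = 53841; meltwater 0→T: 161.2·4.18·T = 673.82 T; milk cools: 1130·3.93·(T − 61.55) = 4440.9(T − 61.55)
5114.7 T = 273337 − 59973 = 213365
T ≈ 41.72 °C (positive, so assuming full melt was valid).

T_f ≈ 41.7 °C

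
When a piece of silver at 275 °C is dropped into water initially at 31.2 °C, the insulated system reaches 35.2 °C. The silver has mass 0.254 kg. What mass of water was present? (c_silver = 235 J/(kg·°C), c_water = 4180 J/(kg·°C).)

m ≈ 0.856 kg

Heat lost by the silver = heat gained by the water:
0.254·235·(275 − 35.2) = m·4180·(35.2 − 31.2)
16720 m = 14314  ⇒  m ≈ 0.8561 kg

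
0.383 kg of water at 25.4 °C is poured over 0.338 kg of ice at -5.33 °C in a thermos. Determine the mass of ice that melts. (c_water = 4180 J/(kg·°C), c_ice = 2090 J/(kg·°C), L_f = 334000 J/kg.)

m_melted ≈ 0.11 kg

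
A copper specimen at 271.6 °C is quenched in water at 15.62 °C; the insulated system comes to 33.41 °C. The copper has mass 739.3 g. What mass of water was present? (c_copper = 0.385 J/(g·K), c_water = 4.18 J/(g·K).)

|Q_copper| = |Q_water|:
739.3×0.385×(271.6 − 33.41) = m×4.18×(33.41 − 15.62)
74.36 m = 67796  ⇒  m ≈ 911.7 g

m ≈ 912 g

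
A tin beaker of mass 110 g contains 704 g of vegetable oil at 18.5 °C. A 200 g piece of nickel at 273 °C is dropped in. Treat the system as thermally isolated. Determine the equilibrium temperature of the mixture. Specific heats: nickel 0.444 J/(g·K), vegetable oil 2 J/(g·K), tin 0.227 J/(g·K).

Heat gained plus heat lost sum to zero:
200*0.444*(T − 273) + 704*2*(T − 18.5) + 110*0.227*(T − 18.5) = 0
88.8(T − 273) + 1408(T − 18.5) + 24.97(T − 18.5) = 0
(88.8 + 1408 + 24.97) T = 88.8*273 + 1408*18.5 + 24.97*18.5
T = 50752 / 1521.8 = 33.4 °C

T_f ≈ 33.4 °C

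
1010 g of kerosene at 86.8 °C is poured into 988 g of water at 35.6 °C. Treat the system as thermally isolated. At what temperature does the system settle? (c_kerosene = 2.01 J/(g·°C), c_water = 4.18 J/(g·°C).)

T_f ≈ 52.5 °C

With ΣQ=0 the equilibrium temperature is the m·c-weighted mean:
T_f = (2030.1×86.8 + 4129.8×35.6) / (2030.1 + 4129.8)
    = 323235 / 6159.9 ≈ 52.47 °C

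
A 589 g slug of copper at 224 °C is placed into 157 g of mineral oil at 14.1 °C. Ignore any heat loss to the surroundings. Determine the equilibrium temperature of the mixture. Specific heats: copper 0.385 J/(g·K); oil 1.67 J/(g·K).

T_f ≈ 111.4 °C

Let T be the final temperature. ΣQ_i = 0:
589·0.385·(T − 224) + 157·1.67·(T − 14.1) = 0
226.77(T − 224) + 262.19(T − 14.1) = 0
488.96 T = 54492
T = 54492 / 488.96 = 111 °C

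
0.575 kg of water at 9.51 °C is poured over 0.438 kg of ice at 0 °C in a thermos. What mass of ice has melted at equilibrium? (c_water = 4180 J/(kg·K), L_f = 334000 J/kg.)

m_melted ≈ 0.0684 kg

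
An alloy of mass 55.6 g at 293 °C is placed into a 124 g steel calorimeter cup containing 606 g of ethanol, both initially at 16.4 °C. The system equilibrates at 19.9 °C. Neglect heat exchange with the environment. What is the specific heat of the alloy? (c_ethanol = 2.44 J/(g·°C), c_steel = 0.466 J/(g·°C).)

Setting the total heat transfer to zero:
55.6·c·(19.9 − 293) + 606·2.44·(19.9 − 16.4) + 124·0.466·(19.9 − 16.4) = 0
-15184 c = -5377.5
c = -5377.5/-15184 ≈ 0.3541 J/(g·°C)

c ≈ 0.354 J/(g·°C)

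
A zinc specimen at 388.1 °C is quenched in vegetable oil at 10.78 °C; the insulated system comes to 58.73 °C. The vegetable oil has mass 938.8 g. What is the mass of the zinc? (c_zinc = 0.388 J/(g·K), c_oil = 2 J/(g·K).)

Heat lost by the zinc = heat gained by the oil:
m·0.388·(388.1 − 58.73) = 938.8·2·(58.73 − 10.78)
127.8 m = 90031  ⇒  m ≈ 704.5 g

m ≈ 704 g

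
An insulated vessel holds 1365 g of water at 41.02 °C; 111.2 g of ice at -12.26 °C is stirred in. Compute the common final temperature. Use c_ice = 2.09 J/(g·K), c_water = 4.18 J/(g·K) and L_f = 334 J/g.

Net heat exchanged in the isolated system is zero:
ice -12.26→0 °C: 111.2·2.09·12.26 = 2849.3; latent heat to melt: 111.2·334 = 37141; warm the meltwater: 464.82 T; water cools: 1365·4.18·(T − 41.02) = 5705.7(T − 41.02)
6170.5 T = 234048 − 39990 = 194058
T ≈ 31.45 °C (positive, so assuming full melt was valid).

T_f ≈ 31.4 °C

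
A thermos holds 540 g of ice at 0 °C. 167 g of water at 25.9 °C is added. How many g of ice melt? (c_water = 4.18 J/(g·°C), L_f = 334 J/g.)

Cooling the water to 0 °C releases 167·4.18·25.9 = 18080 J.
Melting all 540 g of ice would need 540·334 = 180360 J.
Since 18080 < 180360 J, not all the ice melts; equilibrium is at 0 °C.
Mass melted = 18080/334 ≈ 54.13 g.

m_melted ≈ 54.1 g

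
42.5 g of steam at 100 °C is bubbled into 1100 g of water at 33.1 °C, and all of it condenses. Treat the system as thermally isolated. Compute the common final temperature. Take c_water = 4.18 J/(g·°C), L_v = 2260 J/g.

T_f ≈ 55.7 °C

Heat gained plus heat lost sum to zero:
steam→water at 100 °C releases m L_v = 42.5×2260 = 96050
  condensed water 100 °C→T: 177.65(T − 100)
  water warms: 1100×4.18×(T − 33.1) = 4598(T − 33.1)
4775.6 T = 96050 + 17765 + 152194 = 266009
T ≈ 55.70 °C (< 100 °C, so full condensation is consistent).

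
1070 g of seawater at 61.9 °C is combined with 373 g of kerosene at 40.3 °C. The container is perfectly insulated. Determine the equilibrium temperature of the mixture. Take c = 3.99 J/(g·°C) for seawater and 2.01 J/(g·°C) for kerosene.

T_f ≈ 58.7 °C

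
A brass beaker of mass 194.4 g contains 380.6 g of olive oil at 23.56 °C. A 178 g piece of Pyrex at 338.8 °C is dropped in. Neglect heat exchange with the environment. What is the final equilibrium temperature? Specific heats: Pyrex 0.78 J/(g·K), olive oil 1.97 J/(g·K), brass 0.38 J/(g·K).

T_f = Σ m_i c_i T_i / Σ m_i c_i:
T_f = (138.84×338.8 + 749.78×23.56 + 73.87×23.56) / (138.84 + 749.78 + 73.87)
    = 66444 / 962.49 ≈ 69.03 °C

T_f ≈ 69.0 °C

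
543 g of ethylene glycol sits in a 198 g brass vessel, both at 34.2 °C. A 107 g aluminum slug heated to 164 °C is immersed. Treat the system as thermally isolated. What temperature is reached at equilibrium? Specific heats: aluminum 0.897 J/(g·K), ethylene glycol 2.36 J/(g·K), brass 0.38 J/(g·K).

T_f ≈ 42.8 °C

Net heat exchanged in the isolated system is zero:
107*0.897*(T − 164) + 543*2.36*(T − 34.2) + 198*0.38*(T − 34.2) = 0
95.98(T − 164) + 1281.5(T − 34.2) + 75.24(T − 34.2) = 0
1452.7 T = 62140
T = 62140 / 1452.7 = 42.8 °C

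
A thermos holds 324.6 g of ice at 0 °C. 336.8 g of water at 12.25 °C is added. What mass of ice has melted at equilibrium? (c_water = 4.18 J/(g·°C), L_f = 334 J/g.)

m_melted ≈ 51.6 g

Cooling the water to 0 °C releases 336.8·4.18·12.25 = 17246 J.
Melting all 324.6 g of ice would need 324.6·334 = 108416 J.
17246 J < 108416 J, so only part of the ice melts and the system sits at 0 °C.
m_melted·334 = 17246  ⇒  m_melted ≈ 51.63 g.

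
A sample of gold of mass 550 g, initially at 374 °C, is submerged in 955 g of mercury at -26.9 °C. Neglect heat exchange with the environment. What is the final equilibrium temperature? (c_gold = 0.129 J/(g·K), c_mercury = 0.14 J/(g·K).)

T_f is the heat-capacity-weighted average of the initial temperatures:
T_f = (70.95·374 + 133.7·(-26.9)) / (70.95 + 133.7)
    = 22939 / 204.65 ≈ 112.09 °C

T_f ≈ 112.1 °C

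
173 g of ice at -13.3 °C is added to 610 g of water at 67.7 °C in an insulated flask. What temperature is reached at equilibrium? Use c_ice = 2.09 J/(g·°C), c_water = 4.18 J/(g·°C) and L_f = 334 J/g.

T_f ≈ 33.6 °C

Heat gained plus heat lost sum to zero:
warm ice to 0 °C: 173×2.09×(0 − (-13.3)) = 4808.9; latent heat to melt: 173×334 = 57782; meltwater 0→T: 173×4.18×T = 723.14 T; water cools: 610×4.18×(T − 67.7) = 2549.8(T − 67.7)
3272.9 T = 172621 − 62591 = 110031
T ≈ 33.62 °C (positive, so assuming full melt was valid).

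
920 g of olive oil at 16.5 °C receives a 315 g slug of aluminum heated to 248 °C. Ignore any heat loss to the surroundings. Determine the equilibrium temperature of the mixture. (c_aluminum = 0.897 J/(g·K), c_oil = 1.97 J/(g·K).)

T_f ≈ 47.7 °C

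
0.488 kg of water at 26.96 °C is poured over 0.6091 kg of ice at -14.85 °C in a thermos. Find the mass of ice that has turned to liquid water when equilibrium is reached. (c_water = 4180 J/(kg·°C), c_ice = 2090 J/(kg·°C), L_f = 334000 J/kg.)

Heat available from the water dropping to 0 °C: 0.488×4180×26.96 = 54994 J.
Warming the ice to 0 °C takes 0.6091×2090×14.85 = 18904 J, leaving 36090 J for melting.
Fully melting the ice requires m_ice L_f = 0.6091×334000 = 203439 J.
That's not enough to melt it all — equilibrium is at 0 °C with ice remaining.
m_melted×334000 = 36090  ⇒  m_melted ≈ 0.1081 kg.

m_melted ≈ 0.108 kg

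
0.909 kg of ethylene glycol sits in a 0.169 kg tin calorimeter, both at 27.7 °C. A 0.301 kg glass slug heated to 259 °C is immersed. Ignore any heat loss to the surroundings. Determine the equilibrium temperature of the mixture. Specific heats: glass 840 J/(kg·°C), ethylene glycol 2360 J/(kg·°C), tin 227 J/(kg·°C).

Conservation of energy gives ΣQ = 0:
0.301*840*(T − 259) + 0.909*2360*(T − 27.7) + 0.169*227*(T − 27.7) = 0
252.84(T − 259) + 2145.2(T − 27.7) + 38.36(T − 27.7) = 0
2436.4 T = 125971
T = 125971 / 2436.4 = 51.7 °C

T_f ≈ 51.7 °C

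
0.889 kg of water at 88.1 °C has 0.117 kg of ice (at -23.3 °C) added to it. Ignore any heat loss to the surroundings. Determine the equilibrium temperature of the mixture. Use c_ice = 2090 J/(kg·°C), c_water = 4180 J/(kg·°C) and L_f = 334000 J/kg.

T_f ≈ 67.2 °C

Sum of m c ΔT and latent-heat terms is zero:
ice -23.3→0 °C: 0.117·2090·23.3 = 5697.5; melt ice: 0.117·334000 = 39078; warm the meltwater: 489.06 T; water: 3716(T − 88.1)
4205.1 T = 327381 − 44776 = 282606
T ≈ 67.21 °C. Since T > 0 °C, the all-ice-melts assumption holds.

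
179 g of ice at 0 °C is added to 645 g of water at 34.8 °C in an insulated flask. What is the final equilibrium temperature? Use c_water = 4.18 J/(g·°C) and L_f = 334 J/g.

T_f ≈ 9.9 °C

Heat gained plus heat lost sum to zero:
latent heat to melt: 179·334 = 59786
  warm the meltwater: 748.22 T
  water: 2696.1(T − 34.8)
3444.3 T = 93824 − 59786 = 34038
T ≈ 9.88 °C — above 0 °C, consistent with complete melting.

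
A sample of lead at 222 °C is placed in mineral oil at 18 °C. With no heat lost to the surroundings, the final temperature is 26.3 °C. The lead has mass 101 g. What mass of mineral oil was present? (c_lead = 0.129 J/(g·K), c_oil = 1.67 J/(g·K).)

Heat lost by the lead = heat gained by the oil:
101×0.129×(222 − 26.3) = m×1.67×(26.3 − 18)
13.86 m = 2549.8  ⇒  m ≈ 184 g

m ≈ 184 g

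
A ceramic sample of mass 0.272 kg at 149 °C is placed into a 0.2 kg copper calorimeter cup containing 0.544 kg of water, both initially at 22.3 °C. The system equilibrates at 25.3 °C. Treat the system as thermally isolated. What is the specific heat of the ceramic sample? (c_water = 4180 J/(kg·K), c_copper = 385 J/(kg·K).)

c ≈ 210 J/(kg·K)

Taking heat into each body as positive, Σ m c ΔT = 0:
0.272·c·(25.3 − 149) + 0.544·4180·(25.3 − 22.3) + 0.2·385·(25.3 − 22.3) = 0
-33.65 c = -7052.8
c = -7052.8/-33.65 ≈ 209.6 J/(kg·K)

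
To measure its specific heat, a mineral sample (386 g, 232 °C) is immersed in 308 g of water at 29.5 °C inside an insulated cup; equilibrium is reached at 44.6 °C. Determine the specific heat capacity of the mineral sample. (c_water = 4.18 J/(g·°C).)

c ≈ 0.269 J/(g·°C)

Heat lost by the mineral sample = heat gained by the water:
386·c·(232 − 44.6) = 308·4.18·(44.6 − 29.5)
72336 c = 19440  ⇒  c ≈ 0.2687 J/(g·°C)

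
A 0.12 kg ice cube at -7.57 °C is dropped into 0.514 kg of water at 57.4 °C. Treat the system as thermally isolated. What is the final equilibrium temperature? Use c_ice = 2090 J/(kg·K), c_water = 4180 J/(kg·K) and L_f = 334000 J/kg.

T_f ≈ 30.7 °C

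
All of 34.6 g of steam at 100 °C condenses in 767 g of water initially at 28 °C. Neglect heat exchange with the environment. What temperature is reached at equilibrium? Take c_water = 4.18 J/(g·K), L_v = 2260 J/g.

T_f ≈ 54.4 °C

Conservation of energy gives ΣQ = 0:
latent heat released on condensation: 34.6·2260 = 78196; condensate cools 100→T: 34.6·4.18·(T − 100) = 144.63(T − 100); original water: 3206.1(T − 28)
3350.7 T = 78196 + 14463 + 89770 = 182428
T ≈ 54.45 °C (< 100 °C, so full condensation is consistent).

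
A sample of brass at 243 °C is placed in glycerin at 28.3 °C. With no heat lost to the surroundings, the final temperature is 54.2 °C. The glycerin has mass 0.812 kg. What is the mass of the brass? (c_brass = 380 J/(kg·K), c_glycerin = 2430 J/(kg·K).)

m ≈ 0.712 kg

|Q_brass| = |Q_glycerin|:
m×380×(243 − 54.2) = 0.812×2430×(54.2 − 28.3)
71744 m = 51105  ⇒  m ≈ 0.7123 kg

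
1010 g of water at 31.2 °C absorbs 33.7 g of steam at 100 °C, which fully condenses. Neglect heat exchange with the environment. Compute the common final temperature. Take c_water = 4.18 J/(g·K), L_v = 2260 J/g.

T_f ≈ 50.9 °C

Let T be the final temperature. ΣQ_i = 0:
latent heat released on condensation: 33.7×2260 = 76162
  condensed water 100 °C→T: 140.87(T − 100)
  original water: 4221.8(T − 31.2)
4362.7 T = 76162 + 14087 + 131720 = 221969
T ≈ 50.88 °C, under the boiling point, so the assumption holds.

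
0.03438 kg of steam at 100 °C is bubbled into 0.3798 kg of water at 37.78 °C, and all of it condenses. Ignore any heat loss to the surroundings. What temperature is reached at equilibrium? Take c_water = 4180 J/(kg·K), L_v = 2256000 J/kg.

T_f ≈ 87.7 °C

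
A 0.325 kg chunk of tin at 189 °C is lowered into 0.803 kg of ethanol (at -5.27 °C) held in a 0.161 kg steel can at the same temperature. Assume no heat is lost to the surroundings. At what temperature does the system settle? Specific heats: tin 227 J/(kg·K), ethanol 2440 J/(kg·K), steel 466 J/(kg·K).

Taking heat into each body as positive, Σ m c ΔT = 0:
0.325*227*(T − 189) + 0.803*2440*(T − (-5.27)) + 0.161*466*(T − (-5.27)) = 0
73.78(T − 189) + 1959.3(T − (-5.27)) + 75.03(T − (-5.27)) = 0
(73.78 + 1959.3 + 75.03) T = 73.78*189 + 1959.3*(-5.27) + 75.03*(-5.27)
T = 3222.5/2108.1 ≈ 1.53 °C

T_f ≈ 1.5 °C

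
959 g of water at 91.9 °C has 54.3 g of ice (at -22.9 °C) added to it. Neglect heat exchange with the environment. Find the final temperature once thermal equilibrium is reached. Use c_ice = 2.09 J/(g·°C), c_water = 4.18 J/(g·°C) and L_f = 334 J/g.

T_f ≈ 82.1 °C

Heat gained plus heat lost sum to zero:
ice -22.9→0 °C: 54.3·2.09·22.9 = 2598.9
  melt ice: 54.3·334 = 18136
  meltwater 0→T: 54.3·4.18·T = 226.97 T
  water cools: 959·4.18·(T − 91.9) = 4008.6(T − 91.9)
4235.6 T = 368392 − 20735 = 347657
T ≈ 82.08 °C — above 0 °C, consistent with complete melting.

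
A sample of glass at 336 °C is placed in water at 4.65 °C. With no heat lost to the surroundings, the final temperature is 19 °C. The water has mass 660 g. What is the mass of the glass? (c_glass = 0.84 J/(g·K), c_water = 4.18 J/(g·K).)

Conservation of energy gives ΣQ = 0:
m·0.84·(19 − 336) + 660·4.18·(19 − 4.65) = 0
-266.28 m = -39589
m = -39589/-266.28 ≈ 148.7 g

m ≈ 149 g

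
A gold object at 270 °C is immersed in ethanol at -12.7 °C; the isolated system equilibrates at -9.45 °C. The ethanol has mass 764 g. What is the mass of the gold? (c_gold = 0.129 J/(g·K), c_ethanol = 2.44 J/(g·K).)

m ≈ 168 g

Energy conservation, ΣQ = 0:
m×0.129×(-9.45 − 270) + 764×2.44×(-9.45 − (-12.7)) = 0
-36.05 m = -6058.5
m = -6058.5/-36.05 ≈ 168.1 g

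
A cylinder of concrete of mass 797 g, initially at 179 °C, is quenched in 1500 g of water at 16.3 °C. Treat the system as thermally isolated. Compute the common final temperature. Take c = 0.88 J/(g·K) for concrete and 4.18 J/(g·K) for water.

T_f ≈ 32.7 °C

With ΣQ=0 the equilibrium temperature is the m·c-weighted mean:
T_f = (701.36*179 + 6270*16.3) / (701.36 + 6270)
    = 227744 / 6971.4 ≈ 32.67 °C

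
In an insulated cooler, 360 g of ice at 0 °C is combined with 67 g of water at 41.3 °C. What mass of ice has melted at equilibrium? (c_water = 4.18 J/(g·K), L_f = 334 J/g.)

m_melted ≈ 34.6 g

Water can give up m c ΔT = 67·4.18·41.3 = 11566 J before reaching 0 °C.
To melt every bit of ice: 360·334 = 120240 J.
11566 J < 120240 J, so only part of the ice melts and the system sits at 0 °C.
m_melt = 11566 / L_f = 34.63 g.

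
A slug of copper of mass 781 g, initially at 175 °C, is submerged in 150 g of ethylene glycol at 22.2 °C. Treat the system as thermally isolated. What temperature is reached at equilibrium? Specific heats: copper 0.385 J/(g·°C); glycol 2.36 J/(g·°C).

T_f is the heat-capacity-weighted average of the initial temperatures:
T_f = (300.69*175 + 354*22.2) / (300.69 + 354)
    = 60479 / 654.68 ≈ 92.38 °C

T_f ≈ 92.4 °C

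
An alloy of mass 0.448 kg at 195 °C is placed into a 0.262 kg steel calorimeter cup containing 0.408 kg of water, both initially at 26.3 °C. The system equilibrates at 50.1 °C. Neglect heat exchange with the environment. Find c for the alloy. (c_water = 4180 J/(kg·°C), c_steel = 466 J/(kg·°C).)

Heat gained plus heat lost sum to zero:
0.448·c·(50.1 − 195) + 0.408·4180·(50.1 − 26.3) + 0.262·466·(50.1 − 26.3) = 0
-64.92 c = -43495
c = -43495/-64.92 ≈ 670 J/(kg·°C)

c ≈ 670 J/(kg·°C)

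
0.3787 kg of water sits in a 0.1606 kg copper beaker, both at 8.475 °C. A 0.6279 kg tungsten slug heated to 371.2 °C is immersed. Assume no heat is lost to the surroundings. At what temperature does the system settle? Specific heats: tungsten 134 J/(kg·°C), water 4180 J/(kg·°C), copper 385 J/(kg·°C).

Let T be the final temperature. ΣQ_i = 0:
0.6279×134×(T − 371.2) + 0.3787×4180×(T − 8.475) + 0.1606×385×(T − 8.475) = 0
84.14(T − 371.2) + 1583(T − 8.475) + 61.83(T − 8.475) = 0
1728.9 T = 45172
T ≈ 26.13 °C

T_f ≈ 26.1 °C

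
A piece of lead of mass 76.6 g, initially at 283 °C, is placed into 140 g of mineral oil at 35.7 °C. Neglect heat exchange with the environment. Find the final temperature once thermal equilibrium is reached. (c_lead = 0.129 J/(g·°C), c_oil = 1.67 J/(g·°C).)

T_f ≈ 45.7 °C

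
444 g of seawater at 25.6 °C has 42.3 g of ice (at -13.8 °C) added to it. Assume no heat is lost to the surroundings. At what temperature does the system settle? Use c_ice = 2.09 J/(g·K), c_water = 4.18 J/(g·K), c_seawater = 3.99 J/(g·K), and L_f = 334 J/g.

T_f ≈ 15.4 °C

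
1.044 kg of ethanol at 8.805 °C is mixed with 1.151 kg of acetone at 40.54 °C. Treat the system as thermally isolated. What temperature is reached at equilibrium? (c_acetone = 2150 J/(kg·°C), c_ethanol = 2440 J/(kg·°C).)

|Q_acetone| = |Q_ethanol|:
1.151·2150·(40.54 − T) = 1.044·2440·(T − 8.805)
2474.7(40.54 − T) = 2547.4(T − 8.805)
5022 T = 122752  ⇒  T ≈ 24.44 °C

T_f ≈ 24.4 °C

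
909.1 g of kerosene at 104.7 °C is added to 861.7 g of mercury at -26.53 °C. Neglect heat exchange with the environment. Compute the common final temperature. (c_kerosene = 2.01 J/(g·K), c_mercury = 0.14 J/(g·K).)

T_f ≈ 96.6 °C

Net heat exchanged in the isolated system is zero:
909.1×2.01×(T − 104.7) + 861.7×0.14×(T − (-26.53)) = 0
1827.3(T − 104.7) + 120.64(T − (-26.53)) = 0
1947.9 T = 188117
T = 188117 / 1947.9 = 96.6 °C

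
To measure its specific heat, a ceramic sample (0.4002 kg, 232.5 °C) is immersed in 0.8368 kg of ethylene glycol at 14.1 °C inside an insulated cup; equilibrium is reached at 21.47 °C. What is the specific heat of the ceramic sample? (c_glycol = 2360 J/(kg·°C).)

Heat lost by the ceramic sample = heat gained by the glycol:
0.4002·c·(232.5 − 21.47) = 0.8368·2360·(21.47 − 14.1)
84.45 c = 14555  ⇒  c ≈ 172.3 J/(kg·°C)

c ≈ 172 J/(kg·°C)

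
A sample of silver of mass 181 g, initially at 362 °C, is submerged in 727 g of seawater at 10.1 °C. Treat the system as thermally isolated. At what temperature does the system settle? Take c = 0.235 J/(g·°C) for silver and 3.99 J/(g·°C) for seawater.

Heat gained plus heat lost sum to zero:
181*0.235*(T − 362) + 727*3.99*(T − 10.1) = 0
2943.3 T = 44695
T ≈ 15.19 °C

T_f ≈ 15.2 °C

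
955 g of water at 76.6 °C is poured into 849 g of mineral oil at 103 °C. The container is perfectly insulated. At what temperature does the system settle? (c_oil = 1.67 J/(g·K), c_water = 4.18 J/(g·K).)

T_f ≈ 83.5 °C

Heat lost by the oil equals heat gained by the water:
849·1.67·(103 − T) = 955·4.18·(T − 76.6)
1417.8(103 − T) = 3991.9(T − 76.6)
5409.7 T = 451816  ⇒  T ≈ 83.52 °C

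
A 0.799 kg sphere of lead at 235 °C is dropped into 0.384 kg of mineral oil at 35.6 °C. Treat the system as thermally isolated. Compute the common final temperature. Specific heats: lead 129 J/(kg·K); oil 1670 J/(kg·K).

Net heat exchanged in the isolated system is zero:
0.799*129*(T − 235) + 0.384*1670*(T − 35.6) = 0
103.07(T − 235) + 641.28(T − 35.6) = 0
744.35 T = 47051
T = 47051 / 744.35 = 63.2 °C

T_f ≈ 63.2 °C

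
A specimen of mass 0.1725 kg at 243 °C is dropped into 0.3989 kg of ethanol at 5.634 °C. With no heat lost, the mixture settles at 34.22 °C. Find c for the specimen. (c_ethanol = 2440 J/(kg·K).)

c ≈ 773 J/(kg·K)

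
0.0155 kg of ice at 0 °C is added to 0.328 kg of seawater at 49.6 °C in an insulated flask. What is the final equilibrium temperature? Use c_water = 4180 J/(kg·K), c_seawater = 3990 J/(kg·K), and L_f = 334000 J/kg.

Energy conservation, ΣQ = 0:
melt ice: 0.0155·334000 = 5177
  warm the meltwater: 64.79 T
  seawater: 1308.7(T − 49.6)
1373.5 T = 64913 − 5177 = 59736
T ≈ 43.49 °C — above 0 °C, consistent with complete melting.

T_f ≈ 43.5 °C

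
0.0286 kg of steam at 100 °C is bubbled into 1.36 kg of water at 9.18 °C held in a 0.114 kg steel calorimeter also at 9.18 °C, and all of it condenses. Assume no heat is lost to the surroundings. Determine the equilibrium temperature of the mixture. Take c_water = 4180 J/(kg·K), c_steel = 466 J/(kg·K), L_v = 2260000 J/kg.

T_f ≈ 22.1 °C

Conservation of energy gives ΣQ = 0:
latent heat released on condensation: 0.0286×2260000 = 64636; condensed water 100 °C→T: 119.55(T − 100); original water: 5684.8(T − 9.18); steel cup: 0.114×466×(T − 9.18) = 53.12(T − 9.18)
5857.5 T = 64636 + 11955 + 52674 = 129265
T ≈ 22.07 °C — below 100 °C, confirming all the steam condensed.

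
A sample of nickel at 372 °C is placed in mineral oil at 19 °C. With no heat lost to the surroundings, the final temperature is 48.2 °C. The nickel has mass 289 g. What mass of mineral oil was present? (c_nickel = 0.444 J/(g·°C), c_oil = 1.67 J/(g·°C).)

m ≈ 852 g

|Q_nickel| = |Q_oil|:
289×0.444×(372 − 48.2) = m×1.67×(48.2 − 19)
48.76 m = 41549  ⇒  m ≈ 852 g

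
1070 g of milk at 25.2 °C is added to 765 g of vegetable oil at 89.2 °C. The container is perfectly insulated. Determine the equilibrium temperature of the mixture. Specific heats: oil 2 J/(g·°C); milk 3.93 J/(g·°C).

T_f ≈ 42.3 °C

Setting the total heat transfer to zero:
765×2×(T − 89.2) + 1070×3.93×(T − 25.2) = 0
5735.1 T = 242445
T ≈ 42.27 °C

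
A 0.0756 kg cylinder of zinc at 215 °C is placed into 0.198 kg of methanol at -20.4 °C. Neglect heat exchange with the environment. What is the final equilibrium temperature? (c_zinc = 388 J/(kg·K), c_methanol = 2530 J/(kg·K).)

T_f ≈ -7.4 °C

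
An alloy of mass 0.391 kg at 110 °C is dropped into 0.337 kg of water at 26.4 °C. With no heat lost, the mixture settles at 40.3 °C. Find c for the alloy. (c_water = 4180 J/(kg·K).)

Net heat exchanged in the isolated system is zero:
0.391×c×(40.3 − 110) + 0.337×4180×(40.3 − 26.4) = 0
-27.25 c = -19580
c = -19580/-27.25 ≈ 718.5 J/(kg·K)

c ≈ 718 J/(kg·K)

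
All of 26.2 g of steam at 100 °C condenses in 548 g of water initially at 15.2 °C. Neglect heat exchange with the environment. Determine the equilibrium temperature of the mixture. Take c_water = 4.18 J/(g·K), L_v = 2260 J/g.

T_f ≈ 43.7 °C

Let T be the final temperature. ΣQ_i = 0:
steam→water at 100 °C releases m L_v = 26.2·2260 = 59212
  condensate cools 100→T: 26.2·4.18·(T − 100) = 109.52(T − 100)
  water warms: 548·4.18·(T − 15.2) = 2290.6(T − 15.2)
2400.2 T = 59212 + 10952 + 34818 = 104981
T ≈ 43.74 °C, under the boiling point, so the assumption holds.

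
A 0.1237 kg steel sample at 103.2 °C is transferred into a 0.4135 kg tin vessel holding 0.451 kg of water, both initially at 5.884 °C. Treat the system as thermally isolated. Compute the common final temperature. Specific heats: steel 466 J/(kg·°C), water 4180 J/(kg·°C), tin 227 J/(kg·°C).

T_f ≈ 8.6 °C

Energy conservation, ΣQ = 0:
0.1237·466·(T − 103.2) + 0.451·4180·(T − 5.884) + 0.4135·227·(T − 5.884) = 0
57.64(T − 103.2) + 1885.2(T − 5.884) + 93.86(T − 5.884) = 0
2036.7 T = 17594
T ≈ 8.64 °C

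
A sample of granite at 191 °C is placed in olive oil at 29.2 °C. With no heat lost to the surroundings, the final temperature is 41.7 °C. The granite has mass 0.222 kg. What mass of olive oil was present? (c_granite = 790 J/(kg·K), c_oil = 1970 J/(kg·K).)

Energy conservation, ΣQ = 0:
0.222·790·(41.7 − 191) + m·1970·(41.7 − 29.2) = 0
24625 m = 26184
m = 26184/24625 ≈ 1.063 kg

m ≈ 1.06 kg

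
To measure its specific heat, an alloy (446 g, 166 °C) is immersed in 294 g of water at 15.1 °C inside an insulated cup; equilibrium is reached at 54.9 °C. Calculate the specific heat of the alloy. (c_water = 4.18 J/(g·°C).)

Setting the total heat transfer to zero:
446·c·(54.9 − 166) + 294·4.18·(54.9 − 15.1) = 0
-49551 c = -48911
c = -48911/-49551 ≈ 0.9871 J/(g·°C)

c ≈ 0.987 J/(g·°C)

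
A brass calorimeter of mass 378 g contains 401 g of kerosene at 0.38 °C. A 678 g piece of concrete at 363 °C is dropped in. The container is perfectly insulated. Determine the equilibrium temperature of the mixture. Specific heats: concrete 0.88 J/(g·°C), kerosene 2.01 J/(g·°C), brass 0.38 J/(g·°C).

T_f ≈ 140.3 °C

Taking heat into each body as positive, Σ m c ΔT = 0:
678*0.88*(T − 363) + 401*2.01*(T − 0.38) + 378*0.38*(T − 0.38) = 0
596.64(T − 363) + 806.01(T − 0.38) + 143.64(T − 0.38) = 0
(596.64 + 806.01 + 143.64) T = 596.64*363 + 806.01*0.38 + 143.64*0.38
T ≈ 140.30 °C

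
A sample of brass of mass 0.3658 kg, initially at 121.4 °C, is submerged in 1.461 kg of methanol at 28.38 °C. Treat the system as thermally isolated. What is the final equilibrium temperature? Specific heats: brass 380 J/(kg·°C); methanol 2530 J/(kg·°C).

Energy conservation, ΣQ = 0:
0.3658*380*(T − 121.4) + 1.461*2530*(T − 28.38) = 0
139(T − 121.4) + 3696.3(T − 28.38) = 0
(139 + 3696.3) T = 139*121.4 + 3696.3*28.38
T = 121777 / 3835.3 = 31.8 °C

T_f ≈ 31.8 °C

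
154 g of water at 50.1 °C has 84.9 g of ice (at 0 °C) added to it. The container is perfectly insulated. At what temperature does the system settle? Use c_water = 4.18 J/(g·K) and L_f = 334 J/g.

T_f ≈ 3.9 °C

Setting the total heat transfer to zero:
fusion: m_ice L_f = 84.9×334 = 28357
  meltwater 0→T: 84.9×4.18×T = 354.88 T
  water cools: 154×4.18×(T − 50.1) = 643.72(T − 50.1)
998.6 T = 32250 − 28357 = 3893.8
T ≈ 3.90 °C. Since T > 0 °C, the all-ice-melts assumption holds.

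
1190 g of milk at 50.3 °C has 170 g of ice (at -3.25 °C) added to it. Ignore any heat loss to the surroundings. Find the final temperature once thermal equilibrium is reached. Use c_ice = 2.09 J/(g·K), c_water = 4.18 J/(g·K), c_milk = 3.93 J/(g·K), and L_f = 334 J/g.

T_f ≈ 32.9 °C

Let T be the final temperature. ΣQ_i = 0:
warm ice to 0 °C: 170×2.09×(0 − (-3.25)) = 1154.7; latent heat to melt: 170×334 = 56780; warm the meltwater: 710.6 T; milk cools: 1190×3.93×(T − 50.3) = 4676.7(T − 50.3)
5387.3 T = 235238 − 57935 = 177303
T ≈ 32.91 °C (positive, so assuming full melt was valid).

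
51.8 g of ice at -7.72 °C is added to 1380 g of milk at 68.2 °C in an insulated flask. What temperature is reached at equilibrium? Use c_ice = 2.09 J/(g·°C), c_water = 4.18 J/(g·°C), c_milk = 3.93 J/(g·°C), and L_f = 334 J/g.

T_f ≈ 62.4 °C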